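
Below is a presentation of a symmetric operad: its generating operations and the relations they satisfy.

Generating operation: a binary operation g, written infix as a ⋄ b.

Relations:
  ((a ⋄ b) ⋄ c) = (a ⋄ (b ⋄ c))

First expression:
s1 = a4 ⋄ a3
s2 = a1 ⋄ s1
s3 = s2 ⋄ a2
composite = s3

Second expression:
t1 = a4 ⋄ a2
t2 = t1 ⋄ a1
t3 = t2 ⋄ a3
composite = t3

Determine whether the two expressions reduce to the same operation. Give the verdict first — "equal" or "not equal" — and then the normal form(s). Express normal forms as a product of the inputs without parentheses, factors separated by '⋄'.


not equal; first: a1 ⋄ a4 ⋄ a3 ⋄ a2; second: a4 ⋄ a2 ⋄ a1 ⋄ a3

The first expression reduces to a1 ⋄ a4 ⋄ a3 ⋄ a2
The second expression reduces to a4 ⋄ a2 ⋄ a1 ⋄ a3
Different reductions; not equal.


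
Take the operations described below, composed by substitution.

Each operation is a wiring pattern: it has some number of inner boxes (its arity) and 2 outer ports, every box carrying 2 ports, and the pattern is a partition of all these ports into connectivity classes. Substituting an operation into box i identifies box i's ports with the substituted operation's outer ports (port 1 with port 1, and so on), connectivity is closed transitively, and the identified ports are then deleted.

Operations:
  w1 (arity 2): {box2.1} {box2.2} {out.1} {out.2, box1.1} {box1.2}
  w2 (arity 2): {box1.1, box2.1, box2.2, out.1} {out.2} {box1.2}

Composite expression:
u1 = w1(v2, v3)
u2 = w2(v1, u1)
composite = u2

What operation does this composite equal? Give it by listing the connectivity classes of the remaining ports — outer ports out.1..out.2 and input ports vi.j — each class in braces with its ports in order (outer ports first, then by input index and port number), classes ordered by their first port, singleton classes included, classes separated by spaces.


Substituting into w2 glues patterns; closure does the rest.
stage w1: inputs (v2, v3), connectivity {out.1} {out.2, v2.1} {v2.2} {v3.1} {v3.2}, out.j its boundary
stage w2: inputs (v1, v2, v3), connectivity {out.1, v1.1, v2.1} {out.2} {v1.2} {v2.2} {v3.1} {v3.2}, out.j its boundary

{out.1, v1.1, v2.1} {out.2} {v1.2} {v2.2} {v3.1} {v3.2}


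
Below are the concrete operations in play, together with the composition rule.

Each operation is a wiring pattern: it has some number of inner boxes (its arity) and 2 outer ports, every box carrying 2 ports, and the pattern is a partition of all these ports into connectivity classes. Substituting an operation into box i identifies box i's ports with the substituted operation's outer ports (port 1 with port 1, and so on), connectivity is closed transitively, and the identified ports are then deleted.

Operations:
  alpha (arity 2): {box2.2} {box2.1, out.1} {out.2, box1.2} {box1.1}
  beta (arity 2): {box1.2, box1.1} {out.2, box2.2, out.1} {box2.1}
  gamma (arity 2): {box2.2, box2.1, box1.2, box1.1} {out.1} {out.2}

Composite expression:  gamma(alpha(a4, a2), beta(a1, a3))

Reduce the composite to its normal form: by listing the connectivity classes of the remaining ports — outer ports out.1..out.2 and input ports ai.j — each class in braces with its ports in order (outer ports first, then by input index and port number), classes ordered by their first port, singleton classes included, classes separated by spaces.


Connectivity passes through glued gamma-boundaries; trace each wire chain.
after alpha, the pattern on (a4, a2) reads {out.1, a2.1} {out.2, a4.2} {a2.2} {a4.1} (out.j = its outer ports)
after beta, the pattern on (a1, a3) reads {out.1, out.2, a3.2} {a1.1, a1.2} {a3.1} (out.j = its outer ports)
after gamma, the pattern on (a4, a2, a1, a3) reads {out.1} {out.2} {a1.1, a1.2} {a2.1, a3.2, a4.2} {a2.2} {a3.1} {a4.1} (out.j = its outer ports)

{out.1} {out.2} {a1.1, a1.2} {a2.1, a3.2, a4.2} {a2.2} {a3.1} {a4.1}


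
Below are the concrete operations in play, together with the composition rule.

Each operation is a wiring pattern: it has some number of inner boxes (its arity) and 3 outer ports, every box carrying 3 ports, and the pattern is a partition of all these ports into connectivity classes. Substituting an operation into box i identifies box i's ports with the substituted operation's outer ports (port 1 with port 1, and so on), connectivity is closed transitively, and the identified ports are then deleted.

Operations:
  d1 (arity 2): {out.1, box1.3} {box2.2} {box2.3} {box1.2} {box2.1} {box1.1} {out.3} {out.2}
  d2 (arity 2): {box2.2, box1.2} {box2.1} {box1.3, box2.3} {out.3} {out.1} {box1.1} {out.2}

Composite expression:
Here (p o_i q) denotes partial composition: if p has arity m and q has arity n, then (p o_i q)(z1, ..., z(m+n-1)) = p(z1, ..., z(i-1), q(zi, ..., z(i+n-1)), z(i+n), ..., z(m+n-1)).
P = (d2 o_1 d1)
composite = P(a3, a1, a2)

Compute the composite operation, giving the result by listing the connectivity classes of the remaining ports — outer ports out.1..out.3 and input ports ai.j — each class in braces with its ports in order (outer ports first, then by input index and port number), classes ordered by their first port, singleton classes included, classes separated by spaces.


{out.1} {out.2} {out.3} {a1.1} {a1.2} {a1.3} {a2.1} {a2.2} {a2.3} {a3.1} {a3.2} {a3.3}

Reachability decides: close wires over d2-identified ports.
through d1, on inputs (a3, a1): {out.1, a3.3} {out.2} {out.3} {a1.1} {a1.2} {a1.3} {a3.1} {a3.2} (out.j = stage outer ports)
through d2, on inputs (a3, a1, a2): {out.1} {out.2} {out.3} {a1.1} {a1.2} {a1.3} {a2.1} {a2.2} {a2.3} {a3.1} {a3.2} {a3.3} (out.j = stage outer ports)


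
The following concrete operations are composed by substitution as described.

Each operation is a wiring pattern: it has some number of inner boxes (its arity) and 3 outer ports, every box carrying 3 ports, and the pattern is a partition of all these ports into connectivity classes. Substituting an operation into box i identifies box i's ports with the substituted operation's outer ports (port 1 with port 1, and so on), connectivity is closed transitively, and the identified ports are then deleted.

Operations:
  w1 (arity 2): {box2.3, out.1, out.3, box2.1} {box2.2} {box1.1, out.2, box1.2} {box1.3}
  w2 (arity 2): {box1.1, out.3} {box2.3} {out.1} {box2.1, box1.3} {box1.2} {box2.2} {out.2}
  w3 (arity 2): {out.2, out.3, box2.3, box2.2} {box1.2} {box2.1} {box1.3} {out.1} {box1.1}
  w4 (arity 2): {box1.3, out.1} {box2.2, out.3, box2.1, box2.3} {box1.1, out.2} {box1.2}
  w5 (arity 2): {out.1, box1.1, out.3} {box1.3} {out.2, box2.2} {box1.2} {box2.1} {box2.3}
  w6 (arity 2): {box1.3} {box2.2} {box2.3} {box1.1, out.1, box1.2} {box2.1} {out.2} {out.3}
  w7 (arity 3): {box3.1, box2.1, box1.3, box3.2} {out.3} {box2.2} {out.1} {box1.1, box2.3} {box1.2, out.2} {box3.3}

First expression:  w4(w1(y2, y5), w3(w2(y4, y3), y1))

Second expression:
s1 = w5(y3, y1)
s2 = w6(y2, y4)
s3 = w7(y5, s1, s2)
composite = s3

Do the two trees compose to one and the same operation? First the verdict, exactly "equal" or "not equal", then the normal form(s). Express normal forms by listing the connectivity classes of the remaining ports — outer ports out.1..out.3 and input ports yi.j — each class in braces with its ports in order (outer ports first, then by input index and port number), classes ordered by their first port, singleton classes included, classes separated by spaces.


not equal — first {out.1, out.2, y5.1, y5.3} {out.3, y1.2, y1.3} {y1.1} {y2.1, y2.2} {y2.3} {y3.1, y4.3} {y3.2} {y3.3} {y4.1} {y4.2} {y5.2}, second {out.1} {out.2, y5.2} {out.3} {y1.1} {y1.2} {y1.3} {y2.1, y2.2, y3.1, y5.1, y5.3} {y2.3} {y3.2} {y3.3} {y4.1} {y4.2} {y4.3}

The first composite normalizes to {out.1, out.2, y5.1, y5.3} {out.3, y1.2, y1.3} {y1.1} {y2.1, y2.2} {y2.3} {y3.1, y4.3} {y3.2} {y3.3} {y4.1} {y4.2} {y5.2}
The second composite normalizes to {out.1} {out.2, y5.2} {out.3} {y1.1} {y1.2} {y1.3} {y2.1, y2.2, y3.1, y5.1, y5.3} {y2.3} {y3.2} {y3.3} {y4.1} {y4.2} {y4.3}
They disagree, so not equal.


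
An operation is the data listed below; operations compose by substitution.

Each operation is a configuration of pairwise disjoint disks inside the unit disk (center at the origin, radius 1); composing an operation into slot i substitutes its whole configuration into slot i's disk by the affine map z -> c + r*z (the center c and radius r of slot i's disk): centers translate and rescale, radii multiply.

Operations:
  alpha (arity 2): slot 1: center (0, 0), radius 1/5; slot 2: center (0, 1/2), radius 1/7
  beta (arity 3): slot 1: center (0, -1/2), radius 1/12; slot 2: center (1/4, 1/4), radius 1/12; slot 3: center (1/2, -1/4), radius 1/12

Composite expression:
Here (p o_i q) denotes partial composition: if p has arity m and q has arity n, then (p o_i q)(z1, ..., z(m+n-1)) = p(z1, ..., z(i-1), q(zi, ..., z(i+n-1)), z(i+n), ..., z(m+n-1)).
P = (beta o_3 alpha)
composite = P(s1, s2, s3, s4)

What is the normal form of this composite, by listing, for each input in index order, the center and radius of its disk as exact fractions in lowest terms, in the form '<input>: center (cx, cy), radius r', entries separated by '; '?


Nesting under beta composes maps z -> c + r*z down each s-path.
s1 passes through 1 substitution, ending at center (0, -1/2), radius 1/12
s2 passes through 1 substitution, ending at center (1/4, 1/4), radius 1/12
s3 passes through 2 substitutions, ending at center (1/2, -1/4), radius 1/60
s4 passes through 2 substitutions, ending at center (1/2, -5/24), radius 1/84

s1: center (0, -1/2), radius 1/12; s2: center (1/4, 1/4), radius 1/12; s3: center (1/2, -1/4), radius 1/60; s4: center (1/2, -5/24), radius 1/84


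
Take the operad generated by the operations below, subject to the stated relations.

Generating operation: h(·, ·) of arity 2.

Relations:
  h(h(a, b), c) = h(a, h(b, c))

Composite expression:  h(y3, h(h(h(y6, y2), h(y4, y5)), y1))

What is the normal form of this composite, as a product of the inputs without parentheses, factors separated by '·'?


Every regrouping of h is equal, so read the y-inputs in written order.
h(y6, y2) unparenthesizes to y6 · y2
h(y4, y5) unparenthesizes to y4 · y5
h(h(y6, y2), h(y4, y5)) unparenthesizes to y6 · y2 · y4 · y5
h(h(h(y6, y2), h(y4, y5)), y1) unparenthesizes to y6 · y2 · y4 · y5 · y1
h(y3, h(h(h(y6, y2), h(y4, y5)), y1)) unparenthesizes to y3 · y6 · y2 · y4 · y5 · y1

y3 · y6 · y2 · y4 · y5 · y1


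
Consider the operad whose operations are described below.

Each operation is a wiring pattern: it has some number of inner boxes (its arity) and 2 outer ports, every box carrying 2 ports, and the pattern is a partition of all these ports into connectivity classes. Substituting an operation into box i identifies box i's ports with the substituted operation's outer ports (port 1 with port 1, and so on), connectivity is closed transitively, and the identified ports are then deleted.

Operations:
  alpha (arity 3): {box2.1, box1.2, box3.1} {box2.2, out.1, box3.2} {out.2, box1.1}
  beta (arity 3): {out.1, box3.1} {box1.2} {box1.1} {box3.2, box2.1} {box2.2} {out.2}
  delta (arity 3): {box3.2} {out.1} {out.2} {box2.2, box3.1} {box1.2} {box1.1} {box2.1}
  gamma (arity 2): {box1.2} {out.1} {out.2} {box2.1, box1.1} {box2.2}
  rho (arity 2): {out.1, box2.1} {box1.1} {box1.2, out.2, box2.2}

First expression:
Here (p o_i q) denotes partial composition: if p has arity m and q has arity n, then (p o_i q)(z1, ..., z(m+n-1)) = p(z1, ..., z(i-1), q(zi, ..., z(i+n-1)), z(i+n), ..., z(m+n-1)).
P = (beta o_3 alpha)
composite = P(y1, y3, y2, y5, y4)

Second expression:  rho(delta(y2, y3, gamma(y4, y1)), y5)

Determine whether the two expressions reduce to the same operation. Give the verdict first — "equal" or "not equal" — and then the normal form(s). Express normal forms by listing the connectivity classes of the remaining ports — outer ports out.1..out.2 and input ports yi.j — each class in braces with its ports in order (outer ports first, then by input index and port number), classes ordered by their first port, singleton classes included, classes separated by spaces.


The first expression, normalized: {out.1, y4.2, y5.2} {out.2} {y1.1} {y1.2} {y2.1, y3.1} {y2.2, y4.1, y5.1} {y3.2}
The second expression, normalized: {out.1, y5.1} {out.2, y5.2} {y1.1, y4.1} {y1.2} {y2.1} {y2.2} {y3.1} {y3.2} {y4.2}
No match — not equal.

not equal; first: {out.1, y4.2, y5.2} {out.2} {y1.1} {y1.2} {y2.1, y3.1} {y2.2, y4.1, y5.1} {y3.2}; second: {out.1, y5.1} {out.2, y5.2} {y1.1, y4.1} {y1.2} {y2.1} {y2.2} {y3.1} {y3.2} {y4.2}


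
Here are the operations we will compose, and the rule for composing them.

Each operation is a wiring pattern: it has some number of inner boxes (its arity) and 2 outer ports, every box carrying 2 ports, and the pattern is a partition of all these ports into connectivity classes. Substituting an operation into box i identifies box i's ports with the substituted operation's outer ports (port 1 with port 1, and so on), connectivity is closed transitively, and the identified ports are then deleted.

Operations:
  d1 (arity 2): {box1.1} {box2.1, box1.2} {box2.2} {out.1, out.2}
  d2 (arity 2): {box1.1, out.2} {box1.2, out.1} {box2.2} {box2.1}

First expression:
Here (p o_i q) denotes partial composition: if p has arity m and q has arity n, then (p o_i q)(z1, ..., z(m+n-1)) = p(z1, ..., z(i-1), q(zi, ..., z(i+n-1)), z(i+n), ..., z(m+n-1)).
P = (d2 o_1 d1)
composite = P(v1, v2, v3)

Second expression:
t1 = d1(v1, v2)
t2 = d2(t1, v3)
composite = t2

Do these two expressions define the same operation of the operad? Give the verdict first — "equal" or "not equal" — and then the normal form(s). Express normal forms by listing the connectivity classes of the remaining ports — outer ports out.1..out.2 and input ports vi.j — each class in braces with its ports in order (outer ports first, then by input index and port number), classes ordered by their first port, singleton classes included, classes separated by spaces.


Reducing the first expression gives {out.1, out.2} {v1.1} {v1.2, v2.1} {v2.2} {v3.1} {v3.2}
Reducing the second expression gives {out.1, out.2} {v1.1} {v1.2, v2.1} {v2.2} {v3.1} {v3.2}
Identical normal forms: equal.

equal; both compose to {out.1, out.2} {v1.1} {v1.2, v2.1} {v2.2} {v3.1} {v3.2}


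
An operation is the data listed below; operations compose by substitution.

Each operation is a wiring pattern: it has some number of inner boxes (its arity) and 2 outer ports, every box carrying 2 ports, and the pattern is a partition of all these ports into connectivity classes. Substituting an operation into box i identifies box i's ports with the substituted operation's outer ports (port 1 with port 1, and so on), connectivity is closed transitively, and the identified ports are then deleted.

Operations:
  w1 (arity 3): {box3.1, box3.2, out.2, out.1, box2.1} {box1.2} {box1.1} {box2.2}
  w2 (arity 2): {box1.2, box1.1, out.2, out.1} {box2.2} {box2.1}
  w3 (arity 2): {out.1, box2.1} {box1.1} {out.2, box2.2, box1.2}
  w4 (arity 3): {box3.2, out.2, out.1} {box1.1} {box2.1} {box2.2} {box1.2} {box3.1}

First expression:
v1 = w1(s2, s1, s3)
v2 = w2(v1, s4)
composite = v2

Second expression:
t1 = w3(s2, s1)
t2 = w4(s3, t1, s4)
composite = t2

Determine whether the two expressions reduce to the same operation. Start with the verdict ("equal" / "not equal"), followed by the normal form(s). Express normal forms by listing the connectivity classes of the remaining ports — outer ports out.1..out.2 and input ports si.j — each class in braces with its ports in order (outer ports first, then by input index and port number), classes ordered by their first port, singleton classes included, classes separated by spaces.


not equal; first: {out.1, out.2, s1.1, s3.1, s3.2} {s1.2} {s2.1} {s2.2} {s4.1} {s4.2}; second: {out.1, out.2, s4.2} {s1.1} {s1.2, s2.2} {s2.1} {s3.1} {s3.2} {s4.1}

The first expression reduces to {out.1, out.2, s1.1, s3.1, s3.2} {s1.2} {s2.1} {s2.2} {s4.1} {s4.2}
The second expression reduces to {out.1, out.2, s4.2} {s1.1} {s1.2, s2.2} {s2.1} {s3.1} {s3.2} {s4.1}
Distinct normal forms: not equal.


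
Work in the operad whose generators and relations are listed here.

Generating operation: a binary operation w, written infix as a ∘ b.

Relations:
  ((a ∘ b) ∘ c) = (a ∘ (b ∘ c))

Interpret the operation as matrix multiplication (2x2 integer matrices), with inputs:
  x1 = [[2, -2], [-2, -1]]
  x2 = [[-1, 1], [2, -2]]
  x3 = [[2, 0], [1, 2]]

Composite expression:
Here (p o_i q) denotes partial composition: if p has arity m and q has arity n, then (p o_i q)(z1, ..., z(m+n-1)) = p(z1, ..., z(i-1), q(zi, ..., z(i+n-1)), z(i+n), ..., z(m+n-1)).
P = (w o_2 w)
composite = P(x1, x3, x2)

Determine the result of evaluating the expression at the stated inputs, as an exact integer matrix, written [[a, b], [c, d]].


(x3 ∘ x2) = [[-2, 2], [3, -3]]
(x1 ∘ (x3 ∘ x2)) = [[-10, 10], [1, -1]]

[[-10, 10], [1, -1]]


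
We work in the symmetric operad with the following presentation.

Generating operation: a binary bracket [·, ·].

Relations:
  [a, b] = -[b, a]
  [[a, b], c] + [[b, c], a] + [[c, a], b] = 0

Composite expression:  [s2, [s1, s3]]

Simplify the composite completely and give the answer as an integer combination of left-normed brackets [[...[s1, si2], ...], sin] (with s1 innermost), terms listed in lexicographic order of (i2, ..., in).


-[[s1, s3], s2]

Left-normed coefficients sit on the s1-initial expansion words.
Composite bracket: [s2, [s1, s3]]
Expanding via [a, b] = ab - ba: 4 signed words (2^2 = 4).
Coefficients come from the s1-initial words:
  sign of s1s3s2 is -1, so it contributes -[[s1, s3], s2]


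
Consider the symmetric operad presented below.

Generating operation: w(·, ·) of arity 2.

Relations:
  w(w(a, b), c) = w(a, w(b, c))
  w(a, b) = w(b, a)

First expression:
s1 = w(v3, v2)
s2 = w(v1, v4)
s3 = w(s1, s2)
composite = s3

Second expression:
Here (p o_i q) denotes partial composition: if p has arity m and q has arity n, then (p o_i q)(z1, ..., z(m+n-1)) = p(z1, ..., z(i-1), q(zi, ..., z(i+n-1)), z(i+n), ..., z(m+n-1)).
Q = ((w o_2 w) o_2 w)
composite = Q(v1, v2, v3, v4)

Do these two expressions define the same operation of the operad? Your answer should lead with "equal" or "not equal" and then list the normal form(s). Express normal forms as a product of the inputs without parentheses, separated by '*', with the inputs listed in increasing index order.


equal: each reduces to v1 * v2 * v3 * v4

Reducing the first expression gives v1 * v2 * v3 * v4
Reducing the second expression gives v1 * v2 * v3 * v4
The normal forms match — equal.


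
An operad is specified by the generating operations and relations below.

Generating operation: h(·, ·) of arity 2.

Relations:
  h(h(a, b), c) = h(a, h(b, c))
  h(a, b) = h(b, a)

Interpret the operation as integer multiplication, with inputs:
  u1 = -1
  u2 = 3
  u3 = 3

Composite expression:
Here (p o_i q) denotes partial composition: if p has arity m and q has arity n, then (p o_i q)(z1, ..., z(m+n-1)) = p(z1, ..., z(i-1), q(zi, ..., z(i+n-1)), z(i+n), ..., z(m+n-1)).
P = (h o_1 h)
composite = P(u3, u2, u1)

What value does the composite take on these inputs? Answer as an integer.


-9


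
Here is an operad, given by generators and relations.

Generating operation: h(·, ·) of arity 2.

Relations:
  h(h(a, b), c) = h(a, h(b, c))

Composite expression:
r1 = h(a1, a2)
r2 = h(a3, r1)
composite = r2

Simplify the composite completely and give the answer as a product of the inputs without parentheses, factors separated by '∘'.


a3 ∘ a1 ∘ a2

Associativity of h dissolves the nesting; only the a-input order survives.
h(a1, a2) unparenthesizes to a1 ∘ a2
h(a3, h(a1, a2)) unparenthesizes to a3 ∘ a1 ∘ a2


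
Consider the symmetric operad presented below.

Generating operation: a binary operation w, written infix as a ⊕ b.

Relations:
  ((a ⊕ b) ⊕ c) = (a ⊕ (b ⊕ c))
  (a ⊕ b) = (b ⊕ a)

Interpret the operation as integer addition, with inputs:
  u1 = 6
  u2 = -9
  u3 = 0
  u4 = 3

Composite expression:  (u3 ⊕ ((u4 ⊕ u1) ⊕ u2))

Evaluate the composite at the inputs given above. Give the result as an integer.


0

(u4 ⊕ u1) = 9
((u4 ⊕ u1) ⊕ u2) = 0
(u3 ⊕ ((u4 ⊕ u1) ⊕ u2)) = 0


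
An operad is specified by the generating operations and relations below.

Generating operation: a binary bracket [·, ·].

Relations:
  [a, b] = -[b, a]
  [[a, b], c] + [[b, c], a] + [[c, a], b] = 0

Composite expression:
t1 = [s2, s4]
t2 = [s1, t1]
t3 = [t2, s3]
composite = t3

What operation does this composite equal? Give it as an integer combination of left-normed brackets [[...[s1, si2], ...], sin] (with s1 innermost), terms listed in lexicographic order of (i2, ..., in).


[[[s1, s2], s4], s3] - [[[s1, s4], s2], s3]


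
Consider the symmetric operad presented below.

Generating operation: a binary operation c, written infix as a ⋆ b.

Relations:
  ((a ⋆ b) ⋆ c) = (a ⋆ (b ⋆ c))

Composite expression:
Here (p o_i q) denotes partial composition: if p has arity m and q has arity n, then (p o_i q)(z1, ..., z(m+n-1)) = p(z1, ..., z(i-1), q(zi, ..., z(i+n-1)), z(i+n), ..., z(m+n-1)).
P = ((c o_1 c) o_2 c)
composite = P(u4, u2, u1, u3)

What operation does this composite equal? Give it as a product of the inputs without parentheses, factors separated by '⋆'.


u4 ⋆ u2 ⋆ u1 ⋆ u3

All parenthesizations of c agree; list the u-inputs left to right.
(u2 ⋆ u1) spells out as u2 ⋆ u1
(u4 ⋆ (u2 ⋆ u1)) spells out as u4 ⋆ u2 ⋆ u1
((u4 ⋆ (u2 ⋆ u1)) ⋆ u3) spells out as u4 ⋆ u2 ⋆ u1 ⋆ u3


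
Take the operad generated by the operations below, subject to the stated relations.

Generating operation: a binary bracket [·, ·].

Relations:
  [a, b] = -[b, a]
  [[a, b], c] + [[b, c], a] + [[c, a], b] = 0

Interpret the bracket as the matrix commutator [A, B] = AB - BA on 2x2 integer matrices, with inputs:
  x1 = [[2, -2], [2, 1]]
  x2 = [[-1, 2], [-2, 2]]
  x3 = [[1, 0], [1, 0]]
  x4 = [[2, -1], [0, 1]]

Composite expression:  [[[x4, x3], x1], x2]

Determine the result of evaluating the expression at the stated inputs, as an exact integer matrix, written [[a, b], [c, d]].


[[-12, 9], [-9, 12]]


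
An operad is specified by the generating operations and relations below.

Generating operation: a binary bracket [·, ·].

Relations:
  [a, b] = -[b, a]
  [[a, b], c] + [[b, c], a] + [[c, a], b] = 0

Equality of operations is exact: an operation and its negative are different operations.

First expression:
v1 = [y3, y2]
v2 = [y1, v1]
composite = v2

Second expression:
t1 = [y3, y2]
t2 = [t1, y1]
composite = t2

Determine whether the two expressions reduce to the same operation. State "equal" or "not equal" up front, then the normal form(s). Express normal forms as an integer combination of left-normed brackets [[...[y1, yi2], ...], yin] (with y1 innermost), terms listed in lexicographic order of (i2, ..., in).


not equal: they reduce to -[[y1, y2], y3] + [[y1, y3], y2] and [[y1, y2], y3] - [[y1, y3], y2]


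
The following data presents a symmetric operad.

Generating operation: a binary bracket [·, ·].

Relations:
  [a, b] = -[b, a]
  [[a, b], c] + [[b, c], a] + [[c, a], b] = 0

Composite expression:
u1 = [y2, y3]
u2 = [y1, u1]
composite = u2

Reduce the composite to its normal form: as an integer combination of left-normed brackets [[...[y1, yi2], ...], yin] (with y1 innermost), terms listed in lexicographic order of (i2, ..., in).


Left-normed coefficients sit on the y1-initial expansion words.
Composite bracket: [y1, [y2, y3]]
Expanding via [a, b] = ab - ba: 4 signed words (2^2 = 4).
The y1-initial words carry the normal form:
  y1y2y3 (sign +1) contributes +[[y1, y2], y3]
  y1y3y2 (sign -1) contributes -[[y1, y3], y2]

[[y1, y2], y3] - [[y1, y3], y2]


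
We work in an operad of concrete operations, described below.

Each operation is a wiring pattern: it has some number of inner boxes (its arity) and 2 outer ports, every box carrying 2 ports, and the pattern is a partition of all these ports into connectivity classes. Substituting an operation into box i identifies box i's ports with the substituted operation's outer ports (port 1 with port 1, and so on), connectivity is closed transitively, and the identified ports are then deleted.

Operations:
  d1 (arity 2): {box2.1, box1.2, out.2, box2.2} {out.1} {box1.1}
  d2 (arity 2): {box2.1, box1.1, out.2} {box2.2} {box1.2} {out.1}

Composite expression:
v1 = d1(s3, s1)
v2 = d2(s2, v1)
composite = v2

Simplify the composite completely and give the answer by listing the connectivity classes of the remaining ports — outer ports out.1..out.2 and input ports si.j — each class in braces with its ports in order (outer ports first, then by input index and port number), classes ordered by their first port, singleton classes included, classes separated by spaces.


Reachability decides: close wires over d2-identified ports.
stage d1: inputs (s3, s1), connectivity {out.1} {out.2, s1.1, s1.2, s3.2} {s3.1}, out.j its boundary
stage d2: inputs (s2, s3, s1), connectivity {out.1} {out.2, s2.1} {s1.1, s1.2, s3.2} {s2.2} {s3.1}, out.j its boundary

{out.1} {out.2, s2.1} {s1.1, s1.2, s3.2} {s2.2} {s3.1}


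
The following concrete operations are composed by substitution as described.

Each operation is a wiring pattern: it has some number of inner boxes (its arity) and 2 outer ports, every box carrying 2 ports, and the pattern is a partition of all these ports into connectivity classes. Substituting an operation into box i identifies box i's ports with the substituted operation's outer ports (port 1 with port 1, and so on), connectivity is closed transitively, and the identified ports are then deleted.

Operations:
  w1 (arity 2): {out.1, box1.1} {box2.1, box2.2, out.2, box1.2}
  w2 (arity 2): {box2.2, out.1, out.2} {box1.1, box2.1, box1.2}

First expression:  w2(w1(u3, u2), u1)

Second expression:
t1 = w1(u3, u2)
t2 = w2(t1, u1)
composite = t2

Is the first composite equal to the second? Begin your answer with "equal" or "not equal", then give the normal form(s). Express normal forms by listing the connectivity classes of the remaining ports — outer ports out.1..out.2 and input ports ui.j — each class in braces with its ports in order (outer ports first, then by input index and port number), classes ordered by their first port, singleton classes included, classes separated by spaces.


equal; both compose to {out.1, out.2, u1.2} {u1.1, u2.1, u2.2, u3.1, u3.2}

The first expression, normalized: {out.1, out.2, u1.2} {u1.1, u2.1, u2.2, u3.1, u3.2}
The second expression, normalized: {out.1, out.2, u1.2} {u1.1, u2.1, u2.2, u3.1, u3.2}
Both agree, so they are equal.


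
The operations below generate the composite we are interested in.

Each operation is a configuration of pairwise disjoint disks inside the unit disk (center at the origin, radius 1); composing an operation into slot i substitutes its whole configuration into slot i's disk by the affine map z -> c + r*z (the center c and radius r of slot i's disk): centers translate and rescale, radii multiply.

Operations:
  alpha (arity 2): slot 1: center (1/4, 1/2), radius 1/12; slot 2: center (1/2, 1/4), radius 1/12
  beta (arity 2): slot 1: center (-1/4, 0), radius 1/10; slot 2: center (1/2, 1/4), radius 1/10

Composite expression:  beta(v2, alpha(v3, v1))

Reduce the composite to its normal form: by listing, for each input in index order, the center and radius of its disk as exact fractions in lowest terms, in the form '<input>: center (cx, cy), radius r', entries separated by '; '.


v1: center (11/20, 11/40), radius 1/120; v2: center (-1/4, 0), radius 1/10; v3: center (21/40, 3/10), radius 1/120

Below beta, radii multiply path by path; the v-disk centers shift.
tracing v2 down its 1-map path: center (-1/4, 0), radius 1/10
tracing v3 down its 2-map path: center (21/40, 3/10), radius 1/120
tracing v1 down its 2-map path: center (11/20, 11/40), radius 1/120


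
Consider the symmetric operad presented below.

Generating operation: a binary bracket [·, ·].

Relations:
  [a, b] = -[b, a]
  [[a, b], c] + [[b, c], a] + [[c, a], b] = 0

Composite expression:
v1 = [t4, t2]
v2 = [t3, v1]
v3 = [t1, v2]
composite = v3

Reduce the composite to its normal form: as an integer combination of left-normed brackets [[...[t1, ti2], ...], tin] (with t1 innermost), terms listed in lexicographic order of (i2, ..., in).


[[[t1, t2], t4], t3] - [[[t1, t3], t2], t4] + [[[t1, t3], t4], t2] - [[[t1, t4], t2], t3]

Skip Jacobi rewriting: expand, keep t1-initial words, read off terms.
Composite bracket: [t1, [t3, [t4, t2]]]
Full expansion: 8 signed words from ab - ba (2^3 = 8).
Words beginning with t1 determine it all:
  the word t1t2t4t3 carries sign +1 and contributes +[[[t1, t2], t4], t3]
  the word t1t3t2t4 carries sign -1 and contributes -[[[t1, t3], t2], t4]
  the word t1t3t4t2 carries sign +1 and contributes +[[[t1, t3], t4], t2]
  the word t1t4t2t3 carries sign -1 and contributes -[[[t1, t4], t2], t3]


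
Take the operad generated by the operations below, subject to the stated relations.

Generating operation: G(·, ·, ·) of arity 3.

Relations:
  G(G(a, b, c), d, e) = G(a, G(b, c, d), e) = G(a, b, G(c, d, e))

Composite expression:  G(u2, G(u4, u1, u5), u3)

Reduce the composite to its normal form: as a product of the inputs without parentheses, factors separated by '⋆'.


u2 ⋆ u4 ⋆ u1 ⋆ u5 ⋆ u3

Under associativity of G, the answer is the u's in reading order.
G(u4, u1, u5) collapses to u4 ⋆ u1 ⋆ u5
G(u2, G(u4, u1, u5), u3) collapses to u2 ⋆ u4 ⋆ u1 ⋆ u5 ⋆ u3


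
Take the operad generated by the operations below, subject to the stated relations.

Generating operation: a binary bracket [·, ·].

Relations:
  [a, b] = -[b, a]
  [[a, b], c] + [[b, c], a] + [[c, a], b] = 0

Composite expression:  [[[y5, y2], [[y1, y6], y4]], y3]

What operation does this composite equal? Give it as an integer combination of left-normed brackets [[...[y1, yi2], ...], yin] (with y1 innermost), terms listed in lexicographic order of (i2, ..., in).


Left-normed coefficients sit on the y1-initial expansion words.
Composite bracket: [[[y5, y2], [[y1, y6], y4]], y3]
Under [a, b] = ab - ba we get 32 signed associative words (2^5 = 32).
Collect the words opening with y1:
  from y1y6y4y2y5y3, sign +1: term +[[[[[y1, y6], y4], y2], y5], y3]
  from y1y6y4y5y2y3, sign -1: term -[[[[[y1, y6], y4], y5], y2], y3]

[[[[[y1, y6], y4], y2], y5], y3] - [[[[[y1, y6], y4], y5], y2], y3]


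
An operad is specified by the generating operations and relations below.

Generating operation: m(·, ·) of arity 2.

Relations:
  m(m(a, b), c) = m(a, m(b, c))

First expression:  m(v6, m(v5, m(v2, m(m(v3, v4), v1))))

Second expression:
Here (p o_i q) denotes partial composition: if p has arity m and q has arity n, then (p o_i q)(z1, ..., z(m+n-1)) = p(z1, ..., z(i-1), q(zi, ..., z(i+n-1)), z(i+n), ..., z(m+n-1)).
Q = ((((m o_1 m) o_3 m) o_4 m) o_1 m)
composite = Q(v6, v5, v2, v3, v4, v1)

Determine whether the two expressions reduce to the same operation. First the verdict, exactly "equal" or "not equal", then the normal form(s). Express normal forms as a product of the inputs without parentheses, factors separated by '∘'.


equal: each reduces to v6 ∘ v5 ∘ v2 ∘ v3 ∘ v4 ∘ v1


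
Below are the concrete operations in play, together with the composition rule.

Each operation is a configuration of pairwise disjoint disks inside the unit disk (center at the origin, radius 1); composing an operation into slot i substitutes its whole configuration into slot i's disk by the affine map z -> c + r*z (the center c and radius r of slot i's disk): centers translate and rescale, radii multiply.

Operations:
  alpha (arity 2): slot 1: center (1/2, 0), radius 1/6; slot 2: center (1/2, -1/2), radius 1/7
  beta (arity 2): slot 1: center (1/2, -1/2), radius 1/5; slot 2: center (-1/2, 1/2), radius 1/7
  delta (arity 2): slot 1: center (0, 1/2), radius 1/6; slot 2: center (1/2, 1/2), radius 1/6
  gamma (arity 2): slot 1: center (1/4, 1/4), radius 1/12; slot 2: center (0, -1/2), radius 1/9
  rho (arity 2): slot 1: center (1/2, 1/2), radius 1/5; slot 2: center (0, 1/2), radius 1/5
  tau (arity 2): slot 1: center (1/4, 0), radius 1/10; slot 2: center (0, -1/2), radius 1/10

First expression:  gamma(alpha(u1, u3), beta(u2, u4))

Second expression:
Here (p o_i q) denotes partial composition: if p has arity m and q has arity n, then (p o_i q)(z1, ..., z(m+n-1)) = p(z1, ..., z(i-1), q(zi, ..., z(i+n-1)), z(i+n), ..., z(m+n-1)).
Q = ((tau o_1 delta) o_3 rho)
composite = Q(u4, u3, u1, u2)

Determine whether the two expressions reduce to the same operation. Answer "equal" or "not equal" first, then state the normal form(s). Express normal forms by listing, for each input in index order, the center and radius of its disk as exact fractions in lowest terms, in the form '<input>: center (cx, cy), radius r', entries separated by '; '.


In normal form, the first expression is u1: center (7/24, 1/4), radius 1/72; u2: center (1/18, -5/9), radius 1/45; u3: center (7/24, 5/24), radius 1/84; u4: center (-1/18, -4/9), radius 1/63
In normal form, the second expression is u1: center (1/20, -9/20), radius 1/50; u2: center (0, -9/20), radius 1/50; u3: center (3/10, 1/20), radius 1/60; u4: center (1/4, 1/20), radius 1/60
No match — not equal.

not equal; the first gives u1: center (7/24, 1/4), radius 1/72; u2: center (1/18, -5/9), radius 1/45; u3: center (7/24, 5/24), radius 1/84; u4: center (-1/18, -4/9), radius 1/63 and the second u1: center (1/20, -9/20), radius 1/50; u2: center (0, -9/20), radius 1/50; u3: center (3/10, 1/20), radius 1/60; u4: center (1/4, 1/20), radius 1/60


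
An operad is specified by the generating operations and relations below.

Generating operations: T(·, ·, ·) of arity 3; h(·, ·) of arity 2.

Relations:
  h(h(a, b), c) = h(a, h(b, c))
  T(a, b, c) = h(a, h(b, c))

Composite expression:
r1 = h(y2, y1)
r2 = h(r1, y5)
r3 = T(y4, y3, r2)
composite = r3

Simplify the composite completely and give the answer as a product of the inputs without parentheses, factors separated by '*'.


Associativity of T dissolves the nesting; only the y-input order survives.
h(y2, y1) unparenthesizes to y2 * y1
h(h(y2, y1), y5) unparenthesizes to y2 * y1 * y5
T(y4, y3, h(h(y2, y1), y5)) unparenthesizes to y4 * y3 * y2 * y1 * y5

y4 * y3 * y2 * y1 * y5


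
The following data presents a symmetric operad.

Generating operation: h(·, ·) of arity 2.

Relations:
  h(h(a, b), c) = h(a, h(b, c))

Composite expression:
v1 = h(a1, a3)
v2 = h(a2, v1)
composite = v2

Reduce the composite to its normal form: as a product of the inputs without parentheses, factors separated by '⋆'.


a2 ⋆ a1 ⋆ a3

The h-tree's shape is irrelevant; the a-reading-order decides.
h(a1, a3) flattens to a1 ⋆ a3
h(a2, h(a1, a3)) flattens to a2 ⋆ a1 ⋆ a3


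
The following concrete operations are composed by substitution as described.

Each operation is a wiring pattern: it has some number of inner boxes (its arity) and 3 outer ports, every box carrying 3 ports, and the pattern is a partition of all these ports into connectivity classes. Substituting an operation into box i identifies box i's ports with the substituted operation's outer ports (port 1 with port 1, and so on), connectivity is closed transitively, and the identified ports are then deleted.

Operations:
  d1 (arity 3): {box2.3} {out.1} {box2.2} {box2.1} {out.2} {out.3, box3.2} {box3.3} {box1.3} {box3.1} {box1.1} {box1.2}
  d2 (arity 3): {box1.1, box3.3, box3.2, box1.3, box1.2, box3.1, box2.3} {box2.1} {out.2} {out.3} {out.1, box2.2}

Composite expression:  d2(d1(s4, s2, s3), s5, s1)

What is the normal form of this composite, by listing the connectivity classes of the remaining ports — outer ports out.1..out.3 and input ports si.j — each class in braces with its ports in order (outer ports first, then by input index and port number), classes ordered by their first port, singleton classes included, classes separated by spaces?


{out.1, s5.2} {out.2} {out.3} {s1.1, s1.2, s1.3, s3.2, s5.3} {s2.1} {s2.2} {s2.3} {s3.1} {s3.3} {s4.1} {s4.2} {s4.3} {s5.1}

Reachability decides: close wires over d2-identified ports.
stage d1: inputs (s4, s2, s3), connectivity {out.1} {out.2} {out.3, s3.2} {s2.1} {s2.2} {s2.3} {s3.1} {s3.3} {s4.1} {s4.2} {s4.3}, out.j its boundary
stage d2: inputs (s4, s2, s3, s5, s1), connectivity {out.1, s5.2} {out.2} {out.3} {s1.1, s1.2, s1.3, s3.2, s5.3} {s2.1} {s2.2} {s2.3} {s3.1} {s3.3} {s4.1} {s4.2} {s4.3} {s5.1}, out.j its boundary


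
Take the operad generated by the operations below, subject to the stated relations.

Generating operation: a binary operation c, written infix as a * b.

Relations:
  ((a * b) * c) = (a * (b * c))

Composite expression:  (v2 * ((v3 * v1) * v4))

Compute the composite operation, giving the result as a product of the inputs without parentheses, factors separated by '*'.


v2 * v3 * v1 * v4

All parenthesizations of c agree; list the v-inputs left to right.
(v3 * v1) flattens to v3 * v1
((v3 * v1) * v4) flattens to v3 * v1 * v4
(v2 * ((v3 * v1) * v4)) flattens to v2 * v3 * v1 * v4


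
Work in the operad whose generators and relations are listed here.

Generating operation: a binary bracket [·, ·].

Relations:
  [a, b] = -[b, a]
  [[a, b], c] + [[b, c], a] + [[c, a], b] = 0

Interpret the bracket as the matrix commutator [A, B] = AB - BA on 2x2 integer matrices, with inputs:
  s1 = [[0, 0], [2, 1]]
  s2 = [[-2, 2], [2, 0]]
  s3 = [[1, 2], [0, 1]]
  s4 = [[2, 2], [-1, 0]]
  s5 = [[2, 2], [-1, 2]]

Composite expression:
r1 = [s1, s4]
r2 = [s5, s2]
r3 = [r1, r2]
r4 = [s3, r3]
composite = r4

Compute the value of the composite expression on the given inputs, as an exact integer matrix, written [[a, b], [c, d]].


[s1, s4] = [[-4, -2], [3, 4]]
[s5, s2] = [[6, 4], [2, -6]]
[[s1, s4], [s5, s2]] = [[-16, -8], [52, 16]]
[s3, [[s1, s4], [s5, s2]]] = [[104, 64], [0, -104]]

[[104, 64], [0, -104]]


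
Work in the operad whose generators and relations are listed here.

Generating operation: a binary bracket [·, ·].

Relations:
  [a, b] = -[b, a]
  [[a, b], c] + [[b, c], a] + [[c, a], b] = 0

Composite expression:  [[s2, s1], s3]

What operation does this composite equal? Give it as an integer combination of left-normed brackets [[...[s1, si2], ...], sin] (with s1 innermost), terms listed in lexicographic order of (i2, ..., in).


-[[s1, s2], s3]

A multilinear Lie element is pinned by s1-initial words (s1 innermost).
Composite bracket: [[s2, s1], s3]
Full expansion: 4 signed words from ab - ba (2^2 = 4).
Collect the words opening with s1:
  from s1s2s3, sign -1: term -[[s1, s2], s3]


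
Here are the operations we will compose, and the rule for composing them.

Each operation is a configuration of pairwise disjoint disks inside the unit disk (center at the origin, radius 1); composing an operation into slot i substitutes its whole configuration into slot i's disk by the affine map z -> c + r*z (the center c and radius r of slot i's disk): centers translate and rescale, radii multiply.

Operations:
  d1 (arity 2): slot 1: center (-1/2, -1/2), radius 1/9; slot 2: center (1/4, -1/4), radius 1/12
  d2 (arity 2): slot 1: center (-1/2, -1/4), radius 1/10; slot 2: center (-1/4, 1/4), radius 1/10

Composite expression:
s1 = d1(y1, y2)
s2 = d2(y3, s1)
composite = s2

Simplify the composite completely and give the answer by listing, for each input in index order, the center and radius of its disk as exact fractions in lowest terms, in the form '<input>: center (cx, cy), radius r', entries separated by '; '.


y1: center (-3/10, 1/5), radius 1/90; y2: center (-9/40, 9/40), radius 1/120; y3: center (-1/2, -1/4), radius 1/10

Affine substitution under d2: radii multiply and y-centers shift.
input y3: applying the 1 nested substitution gives center (-1/2, -1/4), radius 1/10
input y1: applying the 2 nested substitutions gives center (-3/10, 1/5), radius 1/90
input y2: applying the 2 nested substitutions gives center (-9/40, 9/40), radius 1/120


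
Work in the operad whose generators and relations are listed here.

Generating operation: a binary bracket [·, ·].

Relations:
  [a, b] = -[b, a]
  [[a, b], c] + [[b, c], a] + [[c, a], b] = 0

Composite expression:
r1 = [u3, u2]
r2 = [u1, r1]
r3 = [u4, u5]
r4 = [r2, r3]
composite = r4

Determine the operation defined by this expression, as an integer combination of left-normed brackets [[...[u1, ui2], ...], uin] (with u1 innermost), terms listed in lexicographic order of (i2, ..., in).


-[[[[u1, u2], u3], u4], u5] + [[[[u1, u2], u3], u5], u4] + [[[[u1, u3], u2], u4], u5] - [[[[u1, u3], u2], u5], u4]

A multilinear Lie element is pinned by u1-initial words (u1 innermost).
Composite bracket: [[u1, [u3, u2]], [u4, u5]]
Full expansion: 16 signed words from ab - ba (2^4 = 16).
Keep just the words that open with u1:
  u1u2u3u4u5 (sign -1) contributes -[[[[u1, u2], u3], u4], u5]
  u1u2u3u5u4 (sign +1) contributes +[[[[u1, u2], u3], u5], u4]
  u1u3u2u4u5 (sign +1) contributes +[[[[u1, u3], u2], u4], u5]
  u1u3u2u5u4 (sign -1) contributes -[[[[u1, u3], u2], u5], u4]
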